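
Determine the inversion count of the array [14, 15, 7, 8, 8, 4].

Finding inversions in [14, 15, 7, 8, 8, 4]:

(0, 2): arr[0]=14 > arr[2]=7
(0, 3): arr[0]=14 > arr[3]=8
(0, 4): arr[0]=14 > arr[4]=8
(0, 5): arr[0]=14 > arr[5]=4
(1, 2): arr[1]=15 > arr[2]=7
(1, 3): arr[1]=15 > arr[3]=8
(1, 4): arr[1]=15 > arr[4]=8
(1, 5): arr[1]=15 > arr[5]=4
(2, 5): arr[2]=7 > arr[5]=4
(3, 5): arr[3]=8 > arr[5]=4
(4, 5): arr[4]=8 > arr[5]=4

Total inversions: 11

The array has 11 inversion(s): (0,2), (0,3), (0,4), (0,5), (1,2), (1,3), (1,4), (1,5), (2,5), (3,5), (4,5). Each pair (i,j) satisfies i < j and arr[i] > arr[j].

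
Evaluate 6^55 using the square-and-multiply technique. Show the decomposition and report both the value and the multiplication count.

Computing 6^55 by squaring (build up from 6^1; each line after the first costs one multiplication):

6^1 = 6
6^2 = (6^1)^2 = 6^2 = 36
6^3 = 6 * 6^2 = 6 * 36 = 216
6^6 = (6^3)^2 = 216^2 = 46656
6^12 = (6^6)^2 = 46656^2 = 2176782336
6^13 = 6 * 6^12 = 6 * 2176782336 = 13060694016
6^26 = (6^13)^2 = 13060694016^2 = 170581728179578208256
6^27 = 6 * 6^26 = 6 * 170581728179578208256 = 1023490369077469249536
6^54 = (6^27)^2 = 1023490369077469249536^2 = 1047532535594334222593508922191671036215296
6^55 = 6 * 6^54 = 6 * 1047532535594334222593508922191671036215296 = 6285195213566005335561053533150026217291776

Result: 6285195213566005335561053533150026217291776
Multiplications needed: 9 (9 lines after 6^1)

6^55 = 6285195213566005335561053533150026217291776. Using exponentiation by squaring, this requires 9 multiplications. The key idea: if the exponent is even, square the half-power; if odd, multiply by the base once.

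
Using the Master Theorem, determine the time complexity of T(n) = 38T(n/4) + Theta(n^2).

Master Theorem for T(n) = 38T(n/4) + O(n^2):

a = 38, b = 4, c = 2
log_b(a) = log_4(38) = 2.6240

Case 1: c = 2 < log_4(38) = 2.6240
T(n) = O(n^(log_4 38))

For T(n) = 38T(n/4) + O(n^2): log_4(38) = 2.6240. This is Case 1 of the Master Theorem (c < log_b(a), work dominated by leaves), giving O(n^(log_4 38)).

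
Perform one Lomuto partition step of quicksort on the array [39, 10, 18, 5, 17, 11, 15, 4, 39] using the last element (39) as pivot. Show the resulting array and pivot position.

Lomuto partition with pivot = 39:

Initial array: [39, 10, 18, 5, 17, 11, 15, 4, 39]

arr[0]=39 <= 39: swap with position 0, array becomes [39, 10, 18, 5, 17, 11, 15, 4, 39]
arr[1]=10 <= 39: swap with position 1, array becomes [39, 10, 18, 5, 17, 11, 15, 4, 39]
arr[2]=18 <= 39: swap with position 2, array becomes [39, 10, 18, 5, 17, 11, 15, 4, 39]
arr[3]=5 <= 39: swap with position 3, array becomes [39, 10, 18, 5, 17, 11, 15, 4, 39]
arr[4]=17 <= 39: swap with position 4, array becomes [39, 10, 18, 5, 17, 11, 15, 4, 39]
arr[5]=11 <= 39: swap with position 5, array becomes [39, 10, 18, 5, 17, 11, 15, 4, 39]
arr[6]=15 <= 39: swap with position 6, array becomes [39, 10, 18, 5, 17, 11, 15, 4, 39]
arr[7]=4 <= 39: swap with position 7, array becomes [39, 10, 18, 5, 17, 11, 15, 4, 39]

Place pivot at position 8: [39, 10, 18, 5, 17, 11, 15, 4, 39]
Pivot position: 8

After partitioning with pivot 39, the array becomes [39, 10, 18, 5, 17, 11, 15, 4, 39]. The pivot is placed at index 8. All elements to the left of the pivot are <= 39, and all elements to the right are > 39.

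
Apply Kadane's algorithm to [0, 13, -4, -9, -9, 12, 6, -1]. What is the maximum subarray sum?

Using Kadane's algorithm on [0, 13, -4, -9, -9, 12, 6, -1]:

Scanning through the array:
Position 1 (value 13): max_ending_here = 13, max_so_far = 13
Position 2 (value -4): max_ending_here = 9, max_so_far = 13
Position 3 (value -9): max_ending_here = 0, max_so_far = 13
Position 4 (value -9): max_ending_here = -9, max_so_far = 13
Position 5 (value 12): max_ending_here = 12, max_so_far = 13
Position 6 (value 6): max_ending_here = 18, max_so_far = 18
Position 7 (value -1): max_ending_here = 17, max_so_far = 18

Maximum subarray: [12, 6]
Maximum sum: 18

The maximum subarray is [12, 6] with sum 18. This subarray runs from index 5 to index 6.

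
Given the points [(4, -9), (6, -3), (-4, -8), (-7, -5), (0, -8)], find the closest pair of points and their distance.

Computing all pairwise distances among 5 points:

d((4, -9), (6, -3)) = 6.3246
d((4, -9), (-4, -8)) = 8.0623
d((4, -9), (-7, -5)) = 11.7047
d((4, -9), (0, -8)) = 4.1231
d((6, -3), (-4, -8)) = 11.1803
d((6, -3), (-7, -5)) = 13.1529
d((6, -3), (0, -8)) = 7.8102
d((-4, -8), (-7, -5)) = 4.2426
d((-4, -8), (0, -8)) = 4.0 <-- minimum
d((-7, -5), (0, -8)) = 7.6158

Closest pair: (-4, -8) and (0, -8) with distance 4.0

The closest pair is (-4, -8) and (0, -8) with Euclidean distance 4.0. For 5 points, brute-force pairwise comparison is shown above. For large n, the divide-and-conquer algorithm (sort by x, recurse on halves, check the dividing strip) achieves O(n log n).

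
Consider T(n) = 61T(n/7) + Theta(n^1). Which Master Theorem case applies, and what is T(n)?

Master Theorem for T(n) = 61T(n/7) + O(n^1):

a = 61, b = 7, c = 1
log_b(a) = log_7(61) = 2.1126

Case 1: c = 1 < log_7(61) = 2.1126
T(n) = O(n^(log_7 61))

For T(n) = 61T(n/7) + O(n^1): log_7(61) = 2.1126. This is Case 1 of the Master Theorem (c < log_b(a), work dominated by leaves), giving O(n^(log_7 61)).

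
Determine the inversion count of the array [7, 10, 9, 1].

Finding inversions in [7, 10, 9, 1]:

(0, 3): arr[0]=7 > arr[3]=1
(1, 2): arr[1]=10 > arr[2]=9
(1, 3): arr[1]=10 > arr[3]=1
(2, 3): arr[2]=9 > arr[3]=1

Total inversions: 4

The array has 4 inversion(s): (0,3), (1,2), (1,3), (2,3). Each pair (i,j) satisfies i < j and arr[i] > arr[j].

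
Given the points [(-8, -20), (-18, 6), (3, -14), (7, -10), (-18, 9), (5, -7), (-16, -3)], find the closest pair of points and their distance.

Computing all pairwise distances among 7 points:

d((-8, -20), (-18, 6)) = 27.8568
d((-8, -20), (3, -14)) = 12.53
d((-8, -20), (7, -10)) = 18.0278
d((-8, -20), (-18, 9)) = 30.6757
d((-8, -20), (5, -7)) = 18.3848
d((-8, -20), (-16, -3)) = 18.7883
d((-18, 6), (3, -14)) = 29.0
d((-18, 6), (7, -10)) = 29.6816
d((-18, 6), (-18, 9)) = 3.0 <-- minimum
d((-18, 6), (5, -7)) = 26.4197
d((-18, 6), (-16, -3)) = 9.2195
d((3, -14), (7, -10)) = 5.6569
d((3, -14), (-18, 9)) = 31.1448
d((3, -14), (5, -7)) = 7.2801
d((3, -14), (-16, -3)) = 21.9545
d((7, -10), (-18, 9)) = 31.4006
d((7, -10), (5, -7)) = 3.6056
d((7, -10), (-16, -3)) = 24.0416
d((-18, 9), (5, -7)) = 28.0179
d((-18, 9), (-16, -3)) = 12.1655
d((5, -7), (-16, -3)) = 21.3776

Closest pair: (-18, 6) and (-18, 9) with distance 3.0

The closest pair is (-18, 6) and (-18, 9) with Euclidean distance 3.0. For 7 points, brute-force pairwise comparison is shown above. For large n, the divide-and-conquer algorithm (sort by x, recurse on halves, check the dividing strip) achieves O(n log n).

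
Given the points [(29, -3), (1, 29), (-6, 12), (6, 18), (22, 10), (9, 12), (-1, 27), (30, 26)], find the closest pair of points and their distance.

Computing all pairwise distances among 8 points:

d((29, -3), (1, 29)) = 42.5206
d((29, -3), (-6, 12)) = 38.0789
d((29, -3), (6, 18)) = 31.1448
d((29, -3), (22, 10)) = 14.7648
d((29, -3), (9, 12)) = 25.0
d((29, -3), (-1, 27)) = 42.4264
d((29, -3), (30, 26)) = 29.0172
d((1, 29), (-6, 12)) = 18.3848
d((1, 29), (6, 18)) = 12.083
d((1, 29), (22, 10)) = 28.3196
d((1, 29), (9, 12)) = 18.7883
d((1, 29), (-1, 27)) = 2.8284 <-- minimum
d((1, 29), (30, 26)) = 29.1548
d((-6, 12), (6, 18)) = 13.4164
d((-6, 12), (22, 10)) = 28.0713
d((-6, 12), (9, 12)) = 15.0
d((-6, 12), (-1, 27)) = 15.8114
d((-6, 12), (30, 26)) = 38.6264
d((6, 18), (22, 10)) = 17.8885
d((6, 18), (9, 12)) = 6.7082
d((6, 18), (-1, 27)) = 11.4018
d((6, 18), (30, 26)) = 25.2982
d((22, 10), (9, 12)) = 13.1529
d((22, 10), (-1, 27)) = 28.6007
d((22, 10), (30, 26)) = 17.8885
d((9, 12), (-1, 27)) = 18.0278
d((9, 12), (30, 26)) = 25.2389
d((-1, 27), (30, 26)) = 31.0161

Closest pair: (1, 29) and (-1, 27) with distance 2.8284

The closest pair is (1, 29) and (-1, 27) with Euclidean distance 2.8284. For 8 points, brute-force pairwise comparison is shown above. For large n, the divide-and-conquer algorithm (sort by x, recurse on halves, check the dividing strip) achieves O(n log n).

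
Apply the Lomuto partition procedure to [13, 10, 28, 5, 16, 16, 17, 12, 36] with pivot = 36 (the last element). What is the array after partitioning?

Lomuto partition with pivot = 36:

Initial array: [13, 10, 28, 5, 16, 16, 17, 12, 36]

arr[0]=13 <= 36: swap with position 0, array becomes [13, 10, 28, 5, 16, 16, 17, 12, 36]
arr[1]=10 <= 36: swap with position 1, array becomes [13, 10, 28, 5, 16, 16, 17, 12, 36]
arr[2]=28 <= 36: swap with position 2, array becomes [13, 10, 28, 5, 16, 16, 17, 12, 36]
arr[3]=5 <= 36: swap with position 3, array becomes [13, 10, 28, 5, 16, 16, 17, 12, 36]
arr[4]=16 <= 36: swap with position 4, array becomes [13, 10, 28, 5, 16, 16, 17, 12, 36]
arr[5]=16 <= 36: swap with position 5, array becomes [13, 10, 28, 5, 16, 16, 17, 12, 36]
arr[6]=17 <= 36: swap with position 6, array becomes [13, 10, 28, 5, 16, 16, 17, 12, 36]
arr[7]=12 <= 36: swap with position 7, array becomes [13, 10, 28, 5, 16, 16, 17, 12, 36]

Place pivot at position 8: [13, 10, 28, 5, 16, 16, 17, 12, 36]
Pivot position: 8

After partitioning with pivot 36, the array becomes [13, 10, 28, 5, 16, 16, 17, 12, 36]. The pivot is placed at index 8. All elements to the left of the pivot are <= 36, and all elements to the right are > 36.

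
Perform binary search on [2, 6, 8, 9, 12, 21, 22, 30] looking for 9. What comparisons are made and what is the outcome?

Binary search for 9 in [2, 6, 8, 9, 12, 21, 22, 30]:

lo=0, hi=7, mid=3, arr[mid]=9 -> Found target at index 3!

Binary search finds 9 at index 3 after 1 comparisons. The search repeatedly halves the search space by comparing with the middle element.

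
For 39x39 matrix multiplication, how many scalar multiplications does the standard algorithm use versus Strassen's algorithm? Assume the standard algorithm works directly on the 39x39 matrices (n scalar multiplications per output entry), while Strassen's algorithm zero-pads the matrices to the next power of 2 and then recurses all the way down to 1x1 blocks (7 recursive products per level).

Matrix multiplication for 39x39 matrices:

Strassen's algorithm requires power-of-2 dimensions. Pad 39x39 to 64x64 (next power of 2).

Standard algorithm: 39^3 = 59319 multiplications
Strassen's algorithm: 7^(log2(64)) = 7^6 = 117649 multiplications
Difference: 59319 - 117649 = -58330 (Strassen uses MORE here due to padding overhead — for small or just-over-power-of-2 n, padding can outweigh the per-level savings)

Standard: 59319 multiplications (39^3). Strassen: 117649 multiplications (7^6, after padding to 64x64). Strassen reduces 8 recursive multiplications to 7 at each level.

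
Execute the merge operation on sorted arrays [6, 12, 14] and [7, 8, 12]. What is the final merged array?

Merging process:

Compare 6 vs 7: take 6 from left. Merged: [6]
Compare 12 vs 7: take 7 from right. Merged: [6, 7]
Compare 12 vs 8: take 8 from right. Merged: [6, 7, 8]
Compare 12 vs 12: take 12 from left. Merged: [6, 7, 8, 12]
Compare 14 vs 12: take 12 from right. Merged: [6, 7, 8, 12, 12]
Append remaining from left: [14]. Merged: [6, 7, 8, 12, 12, 14]

Final merged array: [6, 7, 8, 12, 12, 14]
Total comparisons: 5

The merged array is [6, 7, 8, 12, 12, 14], requiring 5 comparisons. The merge step runs in O(n) time where n is the total number of elements.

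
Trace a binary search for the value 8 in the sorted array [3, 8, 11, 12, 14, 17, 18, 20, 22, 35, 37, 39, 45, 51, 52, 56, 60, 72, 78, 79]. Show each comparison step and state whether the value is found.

Binary search for 8 in [3, 8, 11, 12, 14, 17, 18, 20, 22, 35, 37, 39, 45, 51, 52, 56, 60, 72, 78, 79]:

lo=0, hi=19, mid=9, arr[mid]=35 -> 35 > 8, search left half
lo=0, hi=8, mid=4, arr[mid]=14 -> 14 > 8, search left half
lo=0, hi=3, mid=1, arr[mid]=8 -> Found target at index 1!

Binary search finds 8 at index 1 after 3 comparisons. The search repeatedly halves the search space by comparing with the middle element.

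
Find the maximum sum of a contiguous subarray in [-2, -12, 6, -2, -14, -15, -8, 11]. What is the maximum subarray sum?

Using Kadane's algorithm on [-2, -12, 6, -2, -14, -15, -8, 11]:

Scanning through the array:
Position 1 (value -12): max_ending_here = -12, max_so_far = -2
Position 2 (value 6): max_ending_here = 6, max_so_far = 6
Position 3 (value -2): max_ending_here = 4, max_so_far = 6
Position 4 (value -14): max_ending_here = -10, max_so_far = 6
Position 5 (value -15): max_ending_here = -15, max_so_far = 6
Position 6 (value -8): max_ending_here = -8, max_so_far = 6
Position 7 (value 11): max_ending_here = 11, max_so_far = 11

Maximum subarray: [11]
Maximum sum: 11

The maximum subarray is [11] with sum 11. This subarray runs from index 7 to index 7.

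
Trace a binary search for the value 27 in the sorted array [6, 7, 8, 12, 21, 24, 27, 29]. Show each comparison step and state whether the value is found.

Binary search for 27 in [6, 7, 8, 12, 21, 24, 27, 29]:

lo=0, hi=7, mid=3, arr[mid]=12 -> 12 < 27, search right half
lo=4, hi=7, mid=5, arr[mid]=24 -> 24 < 27, search right half
lo=6, hi=7, mid=6, arr[mid]=27 -> Found target at index 6!

Binary search finds 27 at index 6 after 3 comparisons. The search repeatedly halves the search space by comparing with the middle element.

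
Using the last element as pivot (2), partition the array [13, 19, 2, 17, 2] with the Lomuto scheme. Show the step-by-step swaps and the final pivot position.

Lomuto partition with pivot = 2:

Initial array: [13, 19, 2, 17, 2]

arr[0]=13 > 2: no swap
arr[1]=19 > 2: no swap
arr[2]=2 <= 2: swap with position 0, array becomes [2, 19, 13, 17, 2]
arr[3]=17 > 2: no swap

Place pivot at position 1: [2, 2, 13, 17, 19]
Pivot position: 1

After partitioning with pivot 2, the array becomes [2, 2, 13, 17, 19]. The pivot is placed at index 1. All elements to the left of the pivot are <= 2, and all elements to the right are > 2.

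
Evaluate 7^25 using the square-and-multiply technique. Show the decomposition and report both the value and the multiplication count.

Computing 7^25 by squaring (build up from 7^1; each line after the first costs one multiplication):

7^1 = 7
7^2 = (7^1)^2 = 7^2 = 49
7^3 = 7 * 7^2 = 7 * 49 = 343
7^6 = (7^3)^2 = 343^2 = 117649
7^12 = (7^6)^2 = 117649^2 = 13841287201
7^24 = (7^12)^2 = 13841287201^2 = 191581231380566414401
7^25 = 7 * 7^24 = 7 * 191581231380566414401 = 1341068619663964900807

Result: 1341068619663964900807
Multiplications needed: 6 (6 lines after 7^1)

7^25 = 1341068619663964900807. Using exponentiation by squaring, this requires 6 multiplications. The key idea: if the exponent is even, square the half-power; if odd, multiply by the base once.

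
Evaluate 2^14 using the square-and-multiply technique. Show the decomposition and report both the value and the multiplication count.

Computing 2^14 by squaring (build up from 2^1; each line after the first costs one multiplication):

2^1 = 2
2^2 = (2^1)^2 = 2^2 = 4
2^3 = 2 * 2^2 = 2 * 4 = 8
2^6 = (2^3)^2 = 8^2 = 64
2^7 = 2 * 2^6 = 2 * 64 = 128
2^14 = (2^7)^2 = 128^2 = 16384

Result: 16384
Multiplications needed: 5 (5 lines after 2^1)

2^14 = 16384. Using exponentiation by squaring, this requires 5 multiplications. The key idea: if the exponent is even, square the half-power; if odd, multiply by the base once.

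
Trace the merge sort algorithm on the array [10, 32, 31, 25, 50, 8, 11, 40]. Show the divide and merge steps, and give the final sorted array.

Merge sort trace:

Split: [10, 32, 31, 25, 50, 8, 11, 40] -> [10, 32, 31, 25] and [50, 8, 11, 40]
  Split: [10, 32, 31, 25] -> [10, 32] and [31, 25]
    Split: [10, 32] -> [10] and [32]
    Merge: [10] + [32] -> [10, 32]
    Split: [31, 25] -> [31] and [25]
    Merge: [31] + [25] -> [25, 31]
  Merge: [10, 32] + [25, 31] -> [10, 25, 31, 32]
  Split: [50, 8, 11, 40] -> [50, 8] and [11, 40]
    Split: [50, 8] -> [50] and [8]
    Merge: [50] + [8] -> [8, 50]
    Split: [11, 40] -> [11] and [40]
    Merge: [11] + [40] -> [11, 40]
  Merge: [8, 50] + [11, 40] -> [8, 11, 40, 50]
Merge: [10, 25, 31, 32] + [8, 11, 40, 50] -> [8, 10, 11, 25, 31, 32, 40, 50]

Final sorted array: [8, 10, 11, 25, 31, 32, 40, 50]

The merge sort proceeds by recursively splitting the array and merging sorted halves.
After all merges, the sorted array is [8, 10, 11, 25, 31, 32, 40, 50].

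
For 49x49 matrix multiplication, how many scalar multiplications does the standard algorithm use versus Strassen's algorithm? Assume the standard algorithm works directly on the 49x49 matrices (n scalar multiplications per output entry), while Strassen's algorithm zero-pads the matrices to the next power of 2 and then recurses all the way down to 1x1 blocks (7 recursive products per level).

Matrix multiplication for 49x49 matrices:

Strassen's algorithm requires power-of-2 dimensions. Pad 49x49 to 64x64 (next power of 2).

Standard algorithm: 49^3 = 117649 multiplications
Strassen's algorithm: 7^(log2(64)) = 7^6 = 117649 multiplications
Savings: 117649 - 117649 = 0 multiplications

Standard: 117649 multiplications (49^3). Strassen: 117649 multiplications (7^6, after padding to 64x64). Strassen reduces 8 recursive multiplications to 7 at each level.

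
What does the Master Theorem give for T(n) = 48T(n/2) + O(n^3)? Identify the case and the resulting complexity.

Master Theorem for T(n) = 48T(n/2) + O(n^3):

a = 48, b = 2, c = 3
log_b(a) = log_2(48) = 5.5850

Case 1: c = 3 < log_2(48) = 5.5850
T(n) = O(n^(log_2 48))

For T(n) = 48T(n/2) + O(n^3): log_2(48) = 5.5850. This is Case 1 of the Master Theorem (c < log_b(a), work dominated by leaves), giving O(n^(log_2 48)).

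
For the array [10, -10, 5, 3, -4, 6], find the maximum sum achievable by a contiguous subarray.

Using Kadane's algorithm on [10, -10, 5, 3, -4, 6]:

Scanning through the array:
Position 1 (value -10): max_ending_here = 0, max_so_far = 10
Position 2 (value 5): max_ending_here = 5, max_so_far = 10
Position 3 (value 3): max_ending_here = 8, max_so_far = 10
Position 4 (value -4): max_ending_here = 4, max_so_far = 10
Position 5 (value 6): max_ending_here = 10, max_so_far = 10

Maximum subarray: [10]
Maximum sum: 10

The maximum subarray is [10] with sum 10. This subarray runs from index 0 to index 0.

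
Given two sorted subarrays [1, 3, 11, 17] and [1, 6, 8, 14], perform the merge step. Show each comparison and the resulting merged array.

Merging process:

Compare 1 vs 1: take 1 from left. Merged: [1]
Compare 3 vs 1: take 1 from right. Merged: [1, 1]
Compare 3 vs 6: take 3 from left. Merged: [1, 1, 3]
Compare 11 vs 6: take 6 from right. Merged: [1, 1, 3, 6]
Compare 11 vs 8: take 8 from right. Merged: [1, 1, 3, 6, 8]
Compare 11 vs 14: take 11 from left. Merged: [1, 1, 3, 6, 8, 11]
Compare 17 vs 14: take 14 from right. Merged: [1, 1, 3, 6, 8, 11, 14]
Append remaining from left: [17]. Merged: [1, 1, 3, 6, 8, 11, 14, 17]

Final merged array: [1, 1, 3, 6, 8, 11, 14, 17]
Total comparisons: 7

The merged array is [1, 1, 3, 6, 8, 11, 14, 17], requiring 7 comparisons. The merge step runs in O(n) time where n is the total number of elements.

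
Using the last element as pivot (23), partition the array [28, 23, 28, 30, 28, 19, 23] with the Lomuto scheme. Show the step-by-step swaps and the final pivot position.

Lomuto partition with pivot = 23:

Initial array: [28, 23, 28, 30, 28, 19, 23]

arr[0]=28 > 23: no swap
arr[1]=23 <= 23: swap with position 0, array becomes [23, 28, 28, 30, 28, 19, 23]
arr[2]=28 > 23: no swap
arr[3]=30 > 23: no swap
arr[4]=28 > 23: no swap
arr[5]=19 <= 23: swap with position 1, array becomes [23, 19, 28, 30, 28, 28, 23]

Place pivot at position 2: [23, 19, 23, 30, 28, 28, 28]
Pivot position: 2

After partitioning with pivot 23, the array becomes [23, 19, 23, 30, 28, 28, 28]. The pivot is placed at index 2. All elements to the left of the pivot are <= 23, and all elements to the right are > 23.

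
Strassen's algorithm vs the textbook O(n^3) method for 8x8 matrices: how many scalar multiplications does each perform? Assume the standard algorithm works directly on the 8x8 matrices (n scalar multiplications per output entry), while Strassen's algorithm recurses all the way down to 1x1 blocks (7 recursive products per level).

Matrix multiplication for 8x8 matrices:

Standard algorithm: 8^3 = 512 multiplications
Strassen's algorithm: 7^(log2(8)) = 7^3 = 343 multiplications
Savings: 512 - 343 = 169 multiplications

Standard: 512 multiplications (8^3). Strassen: 343 multiplications (7^3). Strassen reduces 8 recursive multiplications to 7 at each level.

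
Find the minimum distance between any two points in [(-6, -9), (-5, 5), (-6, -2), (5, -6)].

Computing all pairwise distances among 4 points:

d((-6, -9), (-5, 5)) = 14.0357
d((-6, -9), (-6, -2)) = 7.0 <-- minimum
d((-6, -9), (5, -6)) = 11.4018
d((-5, 5), (-6, -2)) = 7.0711
d((-5, 5), (5, -6)) = 14.8661
d((-6, -2), (5, -6)) = 11.7047

Closest pair: (-6, -9) and (-6, -2) with distance 7.0

The closest pair is (-6, -9) and (-6, -2) with Euclidean distance 7.0. For 4 points, brute-force pairwise comparison is shown above. For large n, the divide-and-conquer algorithm (sort by x, recurse on halves, check the dividing strip) achieves O(n log n).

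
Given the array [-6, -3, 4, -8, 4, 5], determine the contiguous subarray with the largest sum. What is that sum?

Using Kadane's algorithm on [-6, -3, 4, -8, 4, 5]:

Scanning through the array:
Position 1 (value -3): max_ending_here = -3, max_so_far = -3
Position 2 (value 4): max_ending_here = 4, max_so_far = 4
Position 3 (value -8): max_ending_here = -4, max_so_far = 4
Position 4 (value 4): max_ending_here = 4, max_so_far = 4
Position 5 (value 5): max_ending_here = 9, max_so_far = 9

Maximum subarray: [4, 5]
Maximum sum: 9

The maximum subarray is [4, 5] with sum 9. This subarray runs from index 4 to index 5.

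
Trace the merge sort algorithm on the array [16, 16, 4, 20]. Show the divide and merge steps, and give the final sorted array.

Merge sort trace:

Split: [16, 16, 4, 20] -> [16, 16] and [4, 20]
  Split: [16, 16] -> [16] and [16]
  Merge: [16] + [16] -> [16, 16]
  Split: [4, 20] -> [4] and [20]
  Merge: [4] + [20] -> [4, 20]
Merge: [16, 16] + [4, 20] -> [4, 16, 16, 20]

Final sorted array: [4, 16, 16, 20]

The merge sort proceeds by recursively splitting the array and merging sorted halves.
After all merges, the sorted array is [4, 16, 16, 20].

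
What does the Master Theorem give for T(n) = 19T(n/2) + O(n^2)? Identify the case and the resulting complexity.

Master Theorem for T(n) = 19T(n/2) + O(n^2):

a = 19, b = 2, c = 2
log_b(a) = log_2(19) = 4.2479

Case 1: c = 2 < log_2(19) = 4.2479
T(n) = O(n^(log_2 19))

For T(n) = 19T(n/2) + O(n^2): log_2(19) = 4.2479. This is Case 1 of the Master Theorem (c < log_b(a), work dominated by leaves), giving O(n^(log_2 19)).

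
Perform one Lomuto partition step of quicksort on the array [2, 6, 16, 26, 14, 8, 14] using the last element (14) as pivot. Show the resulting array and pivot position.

Lomuto partition with pivot = 14:

Initial array: [2, 6, 16, 26, 14, 8, 14]

arr[0]=2 <= 14: swap with position 0, array becomes [2, 6, 16, 26, 14, 8, 14]
arr[1]=6 <= 14: swap with position 1, array becomes [2, 6, 16, 26, 14, 8, 14]
arr[2]=16 > 14: no swap
arr[3]=26 > 14: no swap
arr[4]=14 <= 14: swap with position 2, array becomes [2, 6, 14, 26, 16, 8, 14]
arr[5]=8 <= 14: swap with position 3, array becomes [2, 6, 14, 8, 16, 26, 14]

Place pivot at position 4: [2, 6, 14, 8, 14, 26, 16]
Pivot position: 4

After partitioning with pivot 14, the array becomes [2, 6, 14, 8, 14, 26, 16]. The pivot is placed at index 4. All elements to the left of the pivot are <= 14, and all elements to the right are > 14.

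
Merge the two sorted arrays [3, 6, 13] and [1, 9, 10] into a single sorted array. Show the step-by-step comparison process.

Merging process:

Compare 3 vs 1: take 1 from right. Merged: [1]
Compare 3 vs 9: take 3 from left. Merged: [1, 3]
Compare 6 vs 9: take 6 from left. Merged: [1, 3, 6]
Compare 13 vs 9: take 9 from right. Merged: [1, 3, 6, 9]
Compare 13 vs 10: take 10 from right. Merged: [1, 3, 6, 9, 10]
Append remaining from left: [13]. Merged: [1, 3, 6, 9, 10, 13]

Final merged array: [1, 3, 6, 9, 10, 13]
Total comparisons: 5

The merged array is [1, 3, 6, 9, 10, 13], requiring 5 comparisons. The merge step runs in O(n) time where n is the total number of elements.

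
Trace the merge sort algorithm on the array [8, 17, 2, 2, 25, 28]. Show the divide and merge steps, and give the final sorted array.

Merge sort trace:

Split: [8, 17, 2, 2, 25, 28] -> [8, 17, 2] and [2, 25, 28]
  Split: [8, 17, 2] -> [8] and [17, 2]
    Split: [17, 2] -> [17] and [2]
    Merge: [17] + [2] -> [2, 17]
  Merge: [8] + [2, 17] -> [2, 8, 17]
  Split: [2, 25, 28] -> [2] and [25, 28]
    Split: [25, 28] -> [25] and [28]
    Merge: [25] + [28] -> [25, 28]
  Merge: [2] + [25, 28] -> [2, 25, 28]
Merge: [2, 8, 17] + [2, 25, 28] -> [2, 2, 8, 17, 25, 28]

Final sorted array: [2, 2, 8, 17, 25, 28]

The merge sort proceeds by recursively splitting the array and merging sorted halves.
After all merges, the sorted array is [2, 2, 8, 17, 25, 28].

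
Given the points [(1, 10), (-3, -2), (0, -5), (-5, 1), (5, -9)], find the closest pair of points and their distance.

Computing all pairwise distances among 5 points:

d((1, 10), (-3, -2)) = 12.6491
d((1, 10), (0, -5)) = 15.0333
d((1, 10), (-5, 1)) = 10.8167
d((1, 10), (5, -9)) = 19.4165
d((-3, -2), (0, -5)) = 4.2426
d((-3, -2), (-5, 1)) = 3.6056 <-- minimum
d((-3, -2), (5, -9)) = 10.6301
d((0, -5), (-5, 1)) = 7.8102
d((0, -5), (5, -9)) = 6.4031
d((-5, 1), (5, -9)) = 14.1421

Closest pair: (-3, -2) and (-5, 1) with distance 3.6056

The closest pair is (-3, -2) and (-5, 1) with Euclidean distance 3.6056. For 5 points, brute-force pairwise comparison is shown above. For large n, the divide-and-conquer algorithm (sort by x, recurse on halves, check the dividing strip) achieves O(n log n).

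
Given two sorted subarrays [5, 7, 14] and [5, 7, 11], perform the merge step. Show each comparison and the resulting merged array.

Merging process:

Compare 5 vs 5: take 5 from left. Merged: [5]
Compare 7 vs 5: take 5 from right. Merged: [5, 5]
Compare 7 vs 7: take 7 from left. Merged: [5, 5, 7]
Compare 14 vs 7: take 7 from right. Merged: [5, 5, 7, 7]
Compare 14 vs 11: take 11 from right. Merged: [5, 5, 7, 7, 11]
Append remaining from left: [14]. Merged: [5, 5, 7, 7, 11, 14]

Final merged array: [5, 5, 7, 7, 11, 14]
Total comparisons: 5

The merged array is [5, 5, 7, 7, 11, 14], requiring 5 comparisons. The merge step runs in O(n) time where n is the total number of elements.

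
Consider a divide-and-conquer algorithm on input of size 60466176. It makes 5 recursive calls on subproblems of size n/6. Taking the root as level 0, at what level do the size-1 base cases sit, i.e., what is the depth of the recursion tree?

For divide and conquer with division factor 6:

Problem sizes at each level:
Level 0: 60466176
Level 1: 10077696
Level 2: 1679616
Level 3: 279936
Level 4: 46656
Level 5: 7776
Level 6: 1296
Level 7: 216
Level 8: 36
Level 9: 6
Level 10: 1

The root is level 0 and the size-1 base case is level 10 (the tree spans levels 0 through 10, i.e. 11 levels counting the root), so the depth is the number of divisions: log_6(60466176) = 10

The recursion tree depth is log_6(60466176) = 10. At each level, the problem size is divided by 6, so it takes 10 divisions to reduce to a base case of size 1. The algorithm makes 5 recursive calls at each level.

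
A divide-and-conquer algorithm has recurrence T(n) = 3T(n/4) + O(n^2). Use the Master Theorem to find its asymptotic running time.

Master Theorem for T(n) = 3T(n/4) + O(n^2):

a = 3, b = 4, c = 2
log_b(a) = log_4(3) = 0.7925

Case 3: c = 2 > log_4(3) = 0.7925
T(n) = O(n^2) = O(n^2)

For T(n) = 3T(n/4) + O(n^2): log_4(3) = 0.7925. This is Case 3 of the Master Theorem (c > log_b(a), work dominated by root), giving O(n^2).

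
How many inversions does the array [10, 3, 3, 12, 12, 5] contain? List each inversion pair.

Finding inversions in [10, 3, 3, 12, 12, 5]:

(0, 1): arr[0]=10 > arr[1]=3
(0, 2): arr[0]=10 > arr[2]=3
(0, 5): arr[0]=10 > arr[5]=5
(3, 5): arr[3]=12 > arr[5]=5
(4, 5): arr[4]=12 > arr[5]=5

Total inversions: 5

The array has 5 inversion(s): (0,1), (0,2), (0,5), (3,5), (4,5). Each pair (i,j) satisfies i < j and arr[i] > arr[j].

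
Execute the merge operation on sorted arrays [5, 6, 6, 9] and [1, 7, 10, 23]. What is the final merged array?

Merging process:

Compare 5 vs 1: take 1 from right. Merged: [1]
Compare 5 vs 7: take 5 from left. Merged: [1, 5]
Compare 6 vs 7: take 6 from left. Merged: [1, 5, 6]
Compare 6 vs 7: take 6 from left. Merged: [1, 5, 6, 6]
Compare 9 vs 7: take 7 from right. Merged: [1, 5, 6, 6, 7]
Compare 9 vs 10: take 9 from left. Merged: [1, 5, 6, 6, 7, 9]
Append remaining from right: [10, 23]. Merged: [1, 5, 6, 6, 7, 9, 10, 23]

Final merged array: [1, 5, 6, 6, 7, 9, 10, 23]
Total comparisons: 6

The merged array is [1, 5, 6, 6, 7, 9, 10, 23], requiring 6 comparisons. The merge step runs in O(n) time where n is the total number of elements.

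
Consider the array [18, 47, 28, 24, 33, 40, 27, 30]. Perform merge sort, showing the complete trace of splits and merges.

Merge sort trace:

Split: [18, 47, 28, 24, 33, 40, 27, 30] -> [18, 47, 28, 24] and [33, 40, 27, 30]
  Split: [18, 47, 28, 24] -> [18, 47] and [28, 24]
    Split: [18, 47] -> [18] and [47]
    Merge: [18] + [47] -> [18, 47]
    Split: [28, 24] -> [28] and [24]
    Merge: [28] + [24] -> [24, 28]
  Merge: [18, 47] + [24, 28] -> [18, 24, 28, 47]
  Split: [33, 40, 27, 30] -> [33, 40] and [27, 30]
    Split: [33, 40] -> [33] and [40]
    Merge: [33] + [40] -> [33, 40]
    Split: [27, 30] -> [27] and [30]
    Merge: [27] + [30] -> [27, 30]
  Merge: [33, 40] + [27, 30] -> [27, 30, 33, 40]
Merge: [18, 24, 28, 47] + [27, 30, 33, 40] -> [18, 24, 27, 28, 30, 33, 40, 47]

Final sorted array: [18, 24, 27, 28, 30, 33, 40, 47]

The merge sort proceeds by recursively splitting the array and merging sorted halves.
After all merges, the sorted array is [18, 24, 27, 28, 30, 33, 40, 47].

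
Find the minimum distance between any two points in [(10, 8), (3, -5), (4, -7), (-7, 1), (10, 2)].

Computing all pairwise distances among 5 points:

d((10, 8), (3, -5)) = 14.7648
d((10, 8), (4, -7)) = 16.1555
d((10, 8), (-7, 1)) = 18.3848
d((10, 8), (10, 2)) = 6.0
d((3, -5), (4, -7)) = 2.2361 <-- minimum
d((3, -5), (-7, 1)) = 11.6619
d((3, -5), (10, 2)) = 9.8995
d((4, -7), (-7, 1)) = 13.6015
d((4, -7), (10, 2)) = 10.8167
d((-7, 1), (10, 2)) = 17.0294

Closest pair: (3, -5) and (4, -7) with distance 2.2361

The closest pair is (3, -5) and (4, -7) with Euclidean distance 2.2361. For 5 points, brute-force pairwise comparison is shown above. For large n, the divide-and-conquer algorithm (sort by x, recurse on halves, check the dividing strip) achieves O(n log n).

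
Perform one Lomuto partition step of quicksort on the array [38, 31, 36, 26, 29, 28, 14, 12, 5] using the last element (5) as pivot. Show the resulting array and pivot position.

Lomuto partition with pivot = 5:

Initial array: [38, 31, 36, 26, 29, 28, 14, 12, 5]

arr[0]=38 > 5: no swap
arr[1]=31 > 5: no swap
arr[2]=36 > 5: no swap
arr[3]=26 > 5: no swap
arr[4]=29 > 5: no swap
arr[5]=28 > 5: no swap
arr[6]=14 > 5: no swap
arr[7]=12 > 5: no swap

Place pivot at position 0: [5, 31, 36, 26, 29, 28, 14, 12, 38]
Pivot position: 0

After partitioning with pivot 5, the array becomes [5, 31, 36, 26, 29, 28, 14, 12, 38]. The pivot is placed at index 0. All elements to the left of the pivot are <= 5, and all elements to the right are > 5.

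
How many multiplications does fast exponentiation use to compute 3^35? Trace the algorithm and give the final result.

Computing 3^35 by squaring (build up from 3^1; each line after the first costs one multiplication):

3^1 = 3
3^2 = (3^1)^2 = 3^2 = 9
3^4 = (3^2)^2 = 9^2 = 81
3^8 = (3^4)^2 = 81^2 = 6561
3^16 = (3^8)^2 = 6561^2 = 43046721
3^17 = 3 * 3^16 = 3 * 43046721 = 129140163
3^34 = (3^17)^2 = 129140163^2 = 16677181699666569
3^35 = 3 * 3^34 = 3 * 16677181699666569 = 50031545098999707

Result: 50031545098999707
Multiplications needed: 7 (7 lines after 3^1)

3^35 = 50031545098999707. Using exponentiation by squaring, this requires 7 multiplications. The key idea: if the exponent is even, square the half-power; if odd, multiply by the base once.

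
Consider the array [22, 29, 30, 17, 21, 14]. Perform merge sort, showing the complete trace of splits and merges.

Merge sort trace:

Split: [22, 29, 30, 17, 21, 14] -> [22, 29, 30] and [17, 21, 14]
  Split: [22, 29, 30] -> [22] and [29, 30]
    Split: [29, 30] -> [29] and [30]
    Merge: [29] + [30] -> [29, 30]
  Merge: [22] + [29, 30] -> [22, 29, 30]
  Split: [17, 21, 14] -> [17] and [21, 14]
    Split: [21, 14] -> [21] and [14]
    Merge: [21] + [14] -> [14, 21]
  Merge: [17] + [14, 21] -> [14, 17, 21]
Merge: [22, 29, 30] + [14, 17, 21] -> [14, 17, 21, 22, 29, 30]

Final sorted array: [14, 17, 21, 22, 29, 30]

The merge sort proceeds by recursively splitting the array and merging sorted halves.
After all merges, the sorted array is [14, 17, 21, 22, 29, 30].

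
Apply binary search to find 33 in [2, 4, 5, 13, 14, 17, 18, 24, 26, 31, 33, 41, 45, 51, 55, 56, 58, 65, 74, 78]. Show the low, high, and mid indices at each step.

Binary search for 33 in [2, 4, 5, 13, 14, 17, 18, 24, 26, 31, 33, 41, 45, 51, 55, 56, 58, 65, 74, 78]:

lo=0, hi=19, mid=9, arr[mid]=31 -> 31 < 33, search right half
lo=10, hi=19, mid=14, arr[mid]=55 -> 55 > 33, search left half
lo=10, hi=13, mid=11, arr[mid]=41 -> 41 > 33, search left half
lo=10, hi=10, mid=10, arr[mid]=33 -> Found target at index 10!

Binary search finds 33 at index 10 after 4 comparisons. The search repeatedly halves the search space by comparing with the middle element.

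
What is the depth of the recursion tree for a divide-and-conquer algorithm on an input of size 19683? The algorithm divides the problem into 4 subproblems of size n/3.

For divide and conquer with division factor 3:

Problem sizes at each level:
Level 0: 19683
Level 1: 6561
Level 2: 2187
Level 3: 729
Level 4: 243
Level 5: 81
Level 6: 27
Level 7: 9
Level 8: 3
Level 9: 1

The root is level 0 and the size-1 base case is level 9 (the tree spans levels 0 through 9, i.e. 10 levels counting the root), so the depth is the number of divisions: log_3(19683) = 9

The recursion tree depth is log_3(19683) = 9. At each level, the problem size is divided by 3, so it takes 9 divisions to reduce to a base case of size 1. The algorithm makes 4 recursive calls at each level.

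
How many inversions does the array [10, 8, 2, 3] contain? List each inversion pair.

Finding inversions in [10, 8, 2, 3]:

(0, 1): arr[0]=10 > arr[1]=8
(0, 2): arr[0]=10 > arr[2]=2
(0, 3): arr[0]=10 > arr[3]=3
(1, 2): arr[1]=8 > arr[2]=2
(1, 3): arr[1]=8 > arr[3]=3

Total inversions: 5

The array has 5 inversion(s): (0,1), (0,2), (0,3), (1,2), (1,3). Each pair (i,j) satisfies i < j and arr[i] > arr[j].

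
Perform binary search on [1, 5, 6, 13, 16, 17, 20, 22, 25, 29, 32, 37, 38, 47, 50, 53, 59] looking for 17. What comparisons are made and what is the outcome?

Binary search for 17 in [1, 5, 6, 13, 16, 17, 20, 22, 25, 29, 32, 37, 38, 47, 50, 53, 59]:

lo=0, hi=16, mid=8, arr[mid]=25 -> 25 > 17, search left half
lo=0, hi=7, mid=3, arr[mid]=13 -> 13 < 17, search right half
lo=4, hi=7, mid=5, arr[mid]=17 -> Found target at index 5!

Binary search finds 17 at index 5 after 3 comparisons. The search repeatedly halves the search space by comparing with the middle element.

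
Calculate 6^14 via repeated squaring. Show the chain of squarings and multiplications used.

Computing 6^14 by squaring (build up from 6^1; each line after the first costs one multiplication):

6^1 = 6
6^2 = (6^1)^2 = 6^2 = 36
6^3 = 6 * 6^2 = 6 * 36 = 216
6^6 = (6^3)^2 = 216^2 = 46656
6^7 = 6 * 6^6 = 6 * 46656 = 279936
6^14 = (6^7)^2 = 279936^2 = 78364164096

Result: 78364164096
Multiplications needed: 5 (5 lines after 6^1)

6^14 = 78364164096. Using exponentiation by squaring, this requires 5 multiplications. The key idea: if the exponent is even, square the half-power; if odd, multiply by the base once.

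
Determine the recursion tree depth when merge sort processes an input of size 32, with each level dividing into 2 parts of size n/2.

For divide and conquer with division factor 2:

Problem sizes at each level:
Level 0: 32
Level 1: 16
Level 2: 8
Level 3: 4
Level 4: 2
Level 5: 1

The root is level 0 and the size-1 base case is level 5 (the tree spans levels 0 through 5, i.e. 6 levels counting the root), so the depth is the number of divisions: log_2(32) = 5

The recursion tree depth is log_2(32) = 5. At each level, the problem size is divided by 2, so it takes 5 divisions to reduce to a base case of size 1. The algorithm makes 2 recursive calls at each level.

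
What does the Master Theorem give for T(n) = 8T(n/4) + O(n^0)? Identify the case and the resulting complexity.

Master Theorem for T(n) = 8T(n/4) + O(n^0):

a = 8, b = 4, c = 0
log_b(a) = log_4(8) = 1.5000

Case 1: c = 0 < log_4(8) = 1.5000
T(n) = O(n^(log_4 8))

For T(n) = 8T(n/4) + O(n^0): log_4(8) = 1.5000. This is Case 1 of the Master Theorem (c < log_b(a), work dominated by leaves), giving O(n^(log_4 8)).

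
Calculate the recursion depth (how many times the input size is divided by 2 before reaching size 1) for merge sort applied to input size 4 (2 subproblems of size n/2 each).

For divide and conquer with division factor 2:

Problem sizes at each level:
Level 0: 4
Level 1: 2
Level 2: 1

The root is level 0 and the size-1 base case is level 2 (the tree spans levels 0 through 2, i.e. 3 levels counting the root), so the depth is the number of divisions: log_2(4) = 2

The recursion tree depth is log_2(4) = 2. At each level, the problem size is divided by 2, so it takes 2 divisions to reduce to a base case of size 1. The algorithm makes 2 recursive calls at each level.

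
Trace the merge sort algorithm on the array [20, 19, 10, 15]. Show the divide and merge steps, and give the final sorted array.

Merge sort trace:

Split: [20, 19, 10, 15] -> [20, 19] and [10, 15]
  Split: [20, 19] -> [20] and [19]
  Merge: [20] + [19] -> [19, 20]
  Split: [10, 15] -> [10] and [15]
  Merge: [10] + [15] -> [10, 15]
Merge: [19, 20] + [10, 15] -> [10, 15, 19, 20]

Final sorted array: [10, 15, 19, 20]

The merge sort proceeds by recursively splitting the array and merging sorted halves.
After all merges, the sorted array is [10, 15, 19, 20].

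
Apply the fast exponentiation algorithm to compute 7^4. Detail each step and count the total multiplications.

Computing 7^4 by squaring (build up from 7^1; each line after the first costs one multiplication):

7^1 = 7
7^2 = (7^1)^2 = 7^2 = 49
7^4 = (7^2)^2 = 49^2 = 2401

Result: 2401
Multiplications needed: 2 (2 lines after 7^1)

7^4 = 2401. Using exponentiation by squaring, this requires 2 multiplications. The key idea: if the exponent is even, square the half-power; if odd, multiply by the base once.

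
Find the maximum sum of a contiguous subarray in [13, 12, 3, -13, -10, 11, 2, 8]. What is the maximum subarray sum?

Using Kadane's algorithm on [13, 12, 3, -13, -10, 11, 2, 8]:

Scanning through the array:
Position 1 (value 12): max_ending_here = 25, max_so_far = 25
Position 2 (value 3): max_ending_here = 28, max_so_far = 28
Position 3 (value -13): max_ending_here = 15, max_so_far = 28
Position 4 (value -10): max_ending_here = 5, max_so_far = 28
Position 5 (value 11): max_ending_here = 16, max_so_far = 28
Position 6 (value 2): max_ending_here = 18, max_so_far = 28
Position 7 (value 8): max_ending_here = 26, max_so_far = 28

Maximum subarray: [13, 12, 3]
Maximum sum: 28

The maximum subarray is [13, 12, 3] with sum 28. This subarray runs from index 0 to index 2.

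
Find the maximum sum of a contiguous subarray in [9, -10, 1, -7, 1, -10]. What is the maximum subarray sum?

Using Kadane's algorithm on [9, -10, 1, -7, 1, -10]:

Scanning through the array:
Position 1 (value -10): max_ending_here = -1, max_so_far = 9
Position 2 (value 1): max_ending_here = 1, max_so_far = 9
Position 3 (value -7): max_ending_here = -6, max_so_far = 9
Position 4 (value 1): max_ending_here = 1, max_so_far = 9
Position 5 (value -10): max_ending_here = -9, max_so_far = 9

Maximum subarray: [9]
Maximum sum: 9

The maximum subarray is [9] with sum 9. This subarray runs from index 0 to index 0.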